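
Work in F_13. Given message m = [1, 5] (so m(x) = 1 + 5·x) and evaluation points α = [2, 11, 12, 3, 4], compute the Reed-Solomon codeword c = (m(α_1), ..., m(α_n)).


c = [11, 4, 9, 3, 8]

Message polynomial: m(x) = 1 + 5·x (mod 13).
For each evaluation point α_i, compute m(α_i) mod 13:
  α_1 = 2: Horner steps 5 → 11, so m(2) = 11.
  α_2 = 11: Horner steps 5 → 4, so m(11) = 4.
  α_3 = 12: Horner steps 5 → 9, so m(12) = 9.
  α_4 = 3: Horner steps 5 → 3, so m(3) = 3.
  α_5 = 4: Horner steps 5 → 8, so m(4) = 8.
Codeword c = [11, 4, 9, 3, 8] ∈ F_13^5.


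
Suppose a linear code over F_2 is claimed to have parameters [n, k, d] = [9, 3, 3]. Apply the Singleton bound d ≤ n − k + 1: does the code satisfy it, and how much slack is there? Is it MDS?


Singleton RHS = n − k + 1 = 7, slack = 4, bound satisfied, not MDS.

Singleton bound: d ≤ n − k + 1.
Here n = 9, k = 3, so n − k + 1 = 7.
Given d = 3, check d ≤ 7: YES.
Slack = (n − k + 1) − d = 4.
The code is NOT MDS (slack = 4 > 0).
Description: the claimed parameters are [9, 3, 3]_2; such a code would be non-MDS.


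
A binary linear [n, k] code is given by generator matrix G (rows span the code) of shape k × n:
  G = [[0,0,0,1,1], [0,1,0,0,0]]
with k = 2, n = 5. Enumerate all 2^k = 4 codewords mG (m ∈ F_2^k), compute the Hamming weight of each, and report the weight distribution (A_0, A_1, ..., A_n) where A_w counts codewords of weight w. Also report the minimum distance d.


Weight distribution: A_0 = 1, A_1 = 1, A_2 = 1, A_3 = 1. Minimum distance d = 1.

Enumerate all 2^2 = 4 messages m ∈ F_2^2.
For each, compute codeword c = mG in F_2^5, then tally its weight.
  m = 00 → c = 00000, weight = 0.
  m = 10 → c = 00011, weight = 2.
  m = 01 → c = 01000, weight = 1.
  m = 11 → c = 01011, weight = 3.
Tally weights:
  weight 0: 1 codewords.
  weight 1: 1 codewords.
  weight 2: 1 codewords.
  weight 3: 1 codewords.
Minimum distance d = smallest w > 0 with A_w > 0 = 1.
Sanity: Σ A_w = 4 = 2^2 = 4 ✓.


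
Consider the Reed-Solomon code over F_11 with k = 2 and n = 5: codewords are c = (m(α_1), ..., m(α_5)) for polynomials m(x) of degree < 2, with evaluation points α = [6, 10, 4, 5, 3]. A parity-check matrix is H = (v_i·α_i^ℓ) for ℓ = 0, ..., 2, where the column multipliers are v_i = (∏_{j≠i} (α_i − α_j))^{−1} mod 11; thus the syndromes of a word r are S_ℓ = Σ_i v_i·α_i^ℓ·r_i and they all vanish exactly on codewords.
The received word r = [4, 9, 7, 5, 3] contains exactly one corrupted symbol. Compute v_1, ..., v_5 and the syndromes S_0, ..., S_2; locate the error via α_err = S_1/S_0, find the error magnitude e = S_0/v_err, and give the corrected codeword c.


S = (6, 8, 7), error at position 4, error magnitude e = 5, c = [4, 9, 7, 0, 3].

Step 1: column multipliers v_i = (∏_{j≠i}(α_i − α_j))^{−1} mod 11.
  i = 1 (α = 6): (6−10)(6−4)(6−5)(6−3) = (−4)·2·1·3 = −24 ≡ 9, so v_1 = 9^{−1} = 5 (mod 11).
  i = 2 (α = 10): (10−6)(10−4)(10−5)(10−3) = 4·6·5·7 = 840 ≡ 4, so v_2 = 4^{−1} = 3 (mod 11).
  i = 3 (α = 4): (4−6)(4−10)(4−5)(4−3) = (−2)·(−6)·(−1)·1 = −12 ≡ 10, so v_3 = 10^{−1} = 10 (mod 11).
  i = 4 (α = 5): (5−6)(5−10)(5−4)(5−3) = (−1)·(−5)·1·2 = 10 ≡ 10, so v_4 = 10^{−1} = 10 (mod 11).
  i = 5 (α = 3): (3−6)(3−10)(3−4)(3−5) = (−3)·(−7)·(−1)·(−2) = 42 ≡ 9, so v_5 = 9^{−1} = 5 (mod 11).
  v = [5, 3, 10, 10, 5].
Step 2: syndromes of r = [4, 9, 7, 5, 3] (all sums mod 11).
  S_0 = Σ v_i r_i = 5·4 + 3·9 + 10·7 + 10·5 + 5·3 = 182 ≡ 6.
  S_1 = Σ v_i α_i r_i = 5·6·4 + 3·10·9 + 10·4·7 + 10·5·5 + 5·3·3 = 965 ≡ 8.
  α_i^2 mod 11 = [3, 1, 5, 3, 9].
  S_2 = Σ v_i α_i^2 r_i = 5·3·4 + 3·1·9 + 10·5·7 + 10·3·5 + 5·9·3 = 722 ≡ 7.
  S = (6, 8, 7) ≠ 0, so r is not a codeword (an error is present).
Step 3: locate the error. For a single error e at position i, S_ℓ = v_i·e·α_i^ℓ, so α_err = S_1/S_0.
  S_0^{−1} = 6^{−1} = 2 (mod 11), so α_err = 8·2 = 16 ≡ 5 = α_4. Error position i = 4.
  Consistency check: S_2/S_1 = 7·7 = 49 ≡ 5 = α_err ✓ (single-error assumption holds).
Step 4: error magnitude e = S_0/v_4 = S_0·∏_{j≠4}(α_4 − α_j) = 6·10 = 60 ≡ 5 (mod 11).
Step 5: correct position 4: c_4 = r_4 − e = 5 − 5 ≡ 0 (mod 11). Hence c = [4, 9, 7, 0, 3].
  Check: interpolating c through the α_i gives m(x) = 2 + 4·x (degree < 2) with m(α_i) = c_i for every i, so c is indeed a codeword.


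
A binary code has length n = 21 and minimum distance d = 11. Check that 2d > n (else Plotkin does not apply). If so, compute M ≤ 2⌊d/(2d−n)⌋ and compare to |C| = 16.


Plotkin bound M ≤ 22; given |C| = 16 ≤ bound (satisfied).

Check applicability: 2d = 22, n = 21.
2d − n = 1 > 0, so Plotkin applies.
Compute d/(2d−n) = 11/1 ≈ 11.0000.
⌊d/(2d−n)⌋ = 11.
Plotkin bound: M ≤ 2·11 = 22.
Given |C| = 16, check: satisfied.
This |C| is below the Plotkin bound.


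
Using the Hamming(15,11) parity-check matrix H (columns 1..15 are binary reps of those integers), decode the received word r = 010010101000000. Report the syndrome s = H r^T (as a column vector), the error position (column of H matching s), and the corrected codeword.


s = (1, 0, 0, 1)^T, error position = 9, corrected codeword c = 010010100000000

Compute s = H r^T mod 2 one row at a time:
  s_1 = 0 + 1 + 0 + 0 + 0 + 0 + 0 + 0 = 1 ≡ 1 (mod 2).
  s_2 = 0 + 1 + 0 + 1 + 0 + 0 + 0 + 0 = 2 ≡ 0 (mod 2).
  s_3 = 1 + 0 + 0 + 1 + 0 + 0 + 0 + 0 = 2 ≡ 0 (mod 2).
  s_4 = 0 + 0 + 1 + 1 + 1 + 0 + 0 + 0 = 3 ≡ 1 (mod 2).
s = (1, 0, 0, 1)^T — this equals column 9 of H (binary 1001), so error is at position 9.
Correct: flip bit 9 of r = 010010101000000 to get c = 010010100000000.


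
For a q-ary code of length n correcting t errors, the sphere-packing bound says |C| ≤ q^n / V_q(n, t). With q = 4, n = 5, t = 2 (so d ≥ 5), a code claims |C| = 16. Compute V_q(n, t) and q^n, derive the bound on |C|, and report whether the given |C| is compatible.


V_q(n, t) = 106, q^n = 1024, Hamming bound = 9, |C| = 16 > bound (violated).

Step 1: Compute V_q(n, t) = Σ_{j=0}^2 C(n, j) (q−1)^j.
  j = 0: C(5,0)·(3)^0 = 1·1 = 1.
  j = 1: C(5,1)·(3)^1 = 5·3 = 15.
  j = 2: C(5,2)·(3)^2 = 10·9 = 90.
  V_q(n, t) = 1 + 15 + 90 = 106.
Step 2: q^n = 4^5 = 1024.
Step 3: Hamming bound ⌊q^n / V_q(n,t)⌋ = ⌊1024/106⌋ = 9.
Step 4: Compare |C| = 16 to 9: violated.
The claimed |C| lies above the Hamming bound, so no 4-ary code of length 5 with d ≥ 5 can have 16 codewords.


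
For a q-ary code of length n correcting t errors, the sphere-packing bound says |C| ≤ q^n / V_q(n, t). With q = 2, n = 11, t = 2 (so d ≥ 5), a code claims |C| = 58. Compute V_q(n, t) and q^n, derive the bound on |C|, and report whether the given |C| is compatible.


V_q(n, t) = 67, q^n = 2048, Hamming bound = 30, |C| = 58 > bound (violated).

Step 1: Compute V_q(n, t) = Σ_{j=0}^2 C(n, j) (q−1)^j.
  j = 0: C(11,0)·(1)^0 = 1·1 = 1.
  j = 1: C(11,1)·(1)^1 = 11·1 = 11.
  j = 2: C(11,2)·(1)^2 = 55·1 = 55.
  V_q(n, t) = 1 + 11 + 55 = 67.
Step 2: q^n = 2^11 = 2048.
Step 3: Hamming bound ⌊q^n / V_q(n,t)⌋ = ⌊2048/67⌋ = 30.
Step 4: Compare |C| = 58 to 30: violated.
The claimed |C| lies above the Hamming bound, so no 2-ary code of length 11 with d ≥ 5 can have 58 codewords.


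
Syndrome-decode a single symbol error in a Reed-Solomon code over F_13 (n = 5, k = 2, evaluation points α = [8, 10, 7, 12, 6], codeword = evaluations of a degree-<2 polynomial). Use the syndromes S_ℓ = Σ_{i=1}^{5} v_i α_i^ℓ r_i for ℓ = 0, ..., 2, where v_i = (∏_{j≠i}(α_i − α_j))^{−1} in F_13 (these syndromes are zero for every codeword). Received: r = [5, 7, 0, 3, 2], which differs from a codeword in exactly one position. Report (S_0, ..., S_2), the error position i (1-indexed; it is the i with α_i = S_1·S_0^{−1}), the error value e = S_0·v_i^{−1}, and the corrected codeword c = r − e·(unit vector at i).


S = (11, 10, 2), error at position 1, error magnitude e = 7, c = [11, 7, 0, 3, 2].

Step 1: column multipliers v_i = (∏_{j≠i}(α_i − α_j))^{−1} mod 13.
  i = 1 (α = 8): (8−10)(8−7)(8−12)(8−6) = (−2)·1·(−4)·2 = 16 ≡ 3, so v_1 = 3^{−1} = 9 (mod 13).
  i = 2 (α = 10): (10−8)(10−7)(10−12)(10−6) = 2·3·(−2)·4 = −48 ≡ 4, so v_2 = 4^{−1} = 10 (mod 13).
  i = 3 (α = 7): (7−8)(7−10)(7−12)(7−6) = (−1)·(−3)·(−5)·1 = −15 ≡ 11, so v_3 = 11^{−1} = 6 (mod 13).
  i = 4 (α = 12): (12−8)(12−10)(12−7)(12−6) = 4·2·5·6 = 240 ≡ 6, so v_4 = 6^{−1} = 11 (mod 13).
  i = 5 (α = 6): (6−8)(6−10)(6−7)(6−12) = (−2)·(−4)·(−1)·(−6) = 48 ≡ 9, so v_5 = 9^{−1} = 3 (mod 13).
  v = [9, 10, 6, 11, 3].
Step 2: syndromes of r = [5, 7, 0, 3, 2] (all sums mod 13).
  S_0 = Σ v_i r_i = 9·5 + 10·7 + 6·0 + 11·3 + 3·2 = 154 ≡ 11.
  S_1 = Σ v_i α_i r_i = 9·8·5 + 10·10·7 + 6·7·0 + 11·12·3 + 3·6·2 = 1492 ≡ 10.
  α_i^2 mod 13 = [12, 9, 10, 1, 10].
  S_2 = Σ v_i α_i^2 r_i = 9·12·5 + 10·9·7 + 6·10·0 + 11·1·3 + 3·10·2 = 1263 ≡ 2.
  S = (11, 10, 2) ≠ 0, so r is not a codeword (an error is present).
Step 3: locate the error. For a single error e at position i, S_ℓ = v_i·e·α_i^ℓ, so α_err = S_1/S_0.
  S_0^{−1} = 11^{−1} = 6 (mod 13), so α_err = 10·6 = 60 ≡ 8 = α_1. Error position i = 1.
  Consistency check: S_2/S_1 = 2·4 = 8 ≡ 8 = α_err ✓ (single-error assumption holds).
Step 4: error magnitude e = S_0/v_1 = S_0·∏_{j≠1}(α_1 − α_j) = 11·3 = 33 ≡ 7 (mod 13).
Step 5: correct position 1: c_1 = r_1 − e = 5 − 7 ≡ 11 (mod 13). Hence c = [11, 7, 0, 3, 2].
  Check: interpolating c through the α_i gives m(x) = 1 + 11·x (degree < 2) with m(α_i) = c_i for every i, so c is indeed a codeword.


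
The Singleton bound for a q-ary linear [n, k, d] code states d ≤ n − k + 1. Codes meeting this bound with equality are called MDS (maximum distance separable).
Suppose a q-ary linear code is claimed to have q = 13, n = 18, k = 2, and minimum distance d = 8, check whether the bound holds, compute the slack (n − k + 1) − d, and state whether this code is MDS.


Singleton RHS = n − k + 1 = 17, slack = 9, bound satisfied, not MDS.

Singleton bound: d ≤ n − k + 1.
Here n = 18, k = 2, so n − k + 1 = 17.
Given d = 8, check d ≤ 17: YES.
Slack = (n − k + 1) − d = 9.
The code is NOT MDS (slack = 9 > 0).
Description: the claimed parameters are [18, 2, 8]_13; such a code would be non-MDS.


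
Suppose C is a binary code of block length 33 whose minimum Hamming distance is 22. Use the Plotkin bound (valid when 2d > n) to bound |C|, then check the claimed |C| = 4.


Plotkin bound M ≤ 4; given |C| = 4 ≤ bound (satisfied).

Check applicability: 2d = 44, n = 33.
2d − n = 11 > 0, so Plotkin applies.
Compute d/(2d−n) = 22/11 ≈ 2.0000.
⌊d/(2d−n)⌋ = 2.
Plotkin bound: M ≤ 2·2 = 4.
Given |C| = 4, check: satisfied.
This |C| is at the Plotkin bound.


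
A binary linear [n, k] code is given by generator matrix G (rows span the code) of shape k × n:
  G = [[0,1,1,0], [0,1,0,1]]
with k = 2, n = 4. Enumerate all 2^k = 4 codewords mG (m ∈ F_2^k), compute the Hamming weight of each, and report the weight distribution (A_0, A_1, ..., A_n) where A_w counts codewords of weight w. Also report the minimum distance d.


Weight distribution: A_0 = 1, A_2 = 3. Minimum distance d = 2.

Enumerate all 2^2 = 4 messages m ∈ F_2^2.
For each, compute codeword c = mG in F_2^4, then tally its weight.
  m = 00 → c = 0000, weight = 0.
  m = 10 → c = 0110, weight = 2.
  m = 01 → c = 0101, weight = 2.
  m = 11 → c = 0011, weight = 2.
Tally weights:
  weight 0: 1 codewords.
  weight 2: 3 codewords.
Minimum distance d = smallest w > 0 with A_w > 0 = 2.
Sanity: Σ A_w = 4 = 2^2 = 4 ✓.


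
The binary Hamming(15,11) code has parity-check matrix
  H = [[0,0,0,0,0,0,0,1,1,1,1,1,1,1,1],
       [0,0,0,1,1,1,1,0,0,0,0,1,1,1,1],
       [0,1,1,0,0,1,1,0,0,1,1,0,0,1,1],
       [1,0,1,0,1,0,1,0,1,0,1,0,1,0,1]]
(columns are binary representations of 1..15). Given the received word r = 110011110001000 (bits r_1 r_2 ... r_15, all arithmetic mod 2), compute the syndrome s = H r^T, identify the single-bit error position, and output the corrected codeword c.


s = (0, 0, 1, 1)^T, error position = 3, corrected codeword c = 111011110001000

Compute s = H r^T mod 2 one row at a time:
  s_1 = 1 + 0 + 0 + 0 + 1 + 0 + 0 + 0 = 2 ≡ 0 (mod 2).
  s_2 = 0 + 1 + 1 + 1 + 1 + 0 + 0 + 0 = 4 ≡ 0 (mod 2).
  s_3 = 1 + 0 + 1 + 1 + 0 + 0 + 0 + 0 = 3 ≡ 1 (mod 2).
  s_4 = 1 + 0 + 1 + 1 + 0 + 0 + 0 + 0 = 3 ≡ 1 (mod 2).
s = (0, 0, 1, 1)^T — this equals column 3 of H (binary 0011), so error is at position 3.
Correct: flip bit 3 of r = 110011110001000 to get c = 111011110001000.


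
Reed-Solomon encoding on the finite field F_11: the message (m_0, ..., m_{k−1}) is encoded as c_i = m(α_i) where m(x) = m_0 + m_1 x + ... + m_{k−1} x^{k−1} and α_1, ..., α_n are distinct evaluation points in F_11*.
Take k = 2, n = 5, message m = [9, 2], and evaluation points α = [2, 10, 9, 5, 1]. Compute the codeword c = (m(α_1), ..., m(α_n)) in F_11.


c = [2, 7, 5, 8, 0]

Message polynomial: m(x) = 9 + 2·x (mod 11).
For each evaluation point α_i, compute m(α_i) mod 11:
  α_1 = 2: Horner steps 2 → 2, so m(2) = 2.
  α_2 = 10: Horner steps 2 → 7, so m(10) = 7.
  α_3 = 9: Horner steps 2 → 5, so m(9) = 5.
  α_4 = 5: Horner steps 2 → 8, so m(5) = 8.
  α_5 = 1: Horner steps 2 → 0, so m(1) = 0.
Codeword c = [2, 7, 5, 8, 0] ∈ F_11^5.


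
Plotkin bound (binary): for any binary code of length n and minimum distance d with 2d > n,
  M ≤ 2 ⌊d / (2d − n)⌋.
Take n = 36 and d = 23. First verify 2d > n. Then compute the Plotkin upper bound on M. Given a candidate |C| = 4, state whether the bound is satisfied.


Plotkin bound M ≤ 4; given |C| = 4 ≤ bound (satisfied).

Check applicability: 2d = 46, n = 36.
2d − n = 10 > 0, so Plotkin applies.
Compute d/(2d−n) = 23/10 ≈ 2.3000.
⌊d/(2d−n)⌋ = 2.
Plotkin bound: M ≤ 2·2 = 4.
Given |C| = 4, check: satisfied.
This |C| is at the Plotkin bound.


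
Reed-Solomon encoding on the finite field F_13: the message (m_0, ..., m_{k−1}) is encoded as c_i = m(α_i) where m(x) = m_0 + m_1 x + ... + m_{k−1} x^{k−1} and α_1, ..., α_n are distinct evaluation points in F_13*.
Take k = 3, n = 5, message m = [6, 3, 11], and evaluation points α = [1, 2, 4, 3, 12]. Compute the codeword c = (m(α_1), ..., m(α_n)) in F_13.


c = [7, 4, 12, 10, 1]

Message polynomial: m(x) = 6 + 3·x + 11·x^2 (mod 13).
For each evaluation point α_i, compute m(α_i) mod 13:
  α_1 = 1: Horner steps 11 → 1 → 7, so m(1) = 7.
  α_2 = 2: Horner steps 11 → 12 → 4, so m(2) = 4.
  α_3 = 4: Horner steps 11 → 8 → 12, so m(4) = 12.
  α_4 = 3: Horner steps 11 → 10 → 10, so m(3) = 10.
  α_5 = 12: Horner steps 11 → 5 → 1, so m(12) = 1.
Codeword c = [7, 4, 12, 10, 1] ∈ F_13^5.


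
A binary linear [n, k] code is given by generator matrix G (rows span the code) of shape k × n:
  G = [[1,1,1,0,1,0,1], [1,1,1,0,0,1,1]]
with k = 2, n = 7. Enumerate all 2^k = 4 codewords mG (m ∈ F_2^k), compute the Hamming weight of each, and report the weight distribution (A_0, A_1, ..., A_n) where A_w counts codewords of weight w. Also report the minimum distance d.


Weight distribution: A_0 = 1, A_2 = 1, A_5 = 2. Minimum distance d = 2.

Enumerate all 2^2 = 4 messages m ∈ F_2^2.
For each, compute codeword c = mG in F_2^7, then tally its weight.
  m = 00 → c = 0000000, weight = 0.
  m = 10 → c = 1110101, weight = 5.
  m = 01 → c = 1110011, weight = 5.
  m = 11 → c = 0000110, weight = 2.
Tally weights:
  weight 0: 1 codewords.
  weight 2: 1 codewords.
  weight 5: 2 codewords.
Minimum distance d = smallest w > 0 with A_w > 0 = 2.
Sanity: Σ A_w = 4 = 2^2 = 4 ✓.


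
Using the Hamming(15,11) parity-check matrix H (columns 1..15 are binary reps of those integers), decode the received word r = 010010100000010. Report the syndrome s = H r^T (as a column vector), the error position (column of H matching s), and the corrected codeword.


s = (1, 1, 1, 0)^T, error position = 14, corrected codeword c = 010010100000000

Compute s = H r^T mod 2 one row at a time:
  s_1 = 0 + 0 + 0 + 0 + 0 + 0 + 1 + 0 = 1 ≡ 1 (mod 2).
  s_2 = 0 + 1 + 0 + 1 + 0 + 0 + 1 + 0 = 3 ≡ 1 (mod 2).
  s_3 = 1 + 0 + 0 + 1 + 0 + 0 + 1 + 0 = 3 ≡ 1 (mod 2).
  s_4 = 0 + 0 + 1 + 1 + 0 + 0 + 0 + 0 = 2 ≡ 0 (mod 2).
s = (1, 1, 1, 0)^T — this equals column 14 of H (binary 1110), so error is at position 14.
Correct: flip bit 14 of r = 010010100000010 to get c = 010010100000000.


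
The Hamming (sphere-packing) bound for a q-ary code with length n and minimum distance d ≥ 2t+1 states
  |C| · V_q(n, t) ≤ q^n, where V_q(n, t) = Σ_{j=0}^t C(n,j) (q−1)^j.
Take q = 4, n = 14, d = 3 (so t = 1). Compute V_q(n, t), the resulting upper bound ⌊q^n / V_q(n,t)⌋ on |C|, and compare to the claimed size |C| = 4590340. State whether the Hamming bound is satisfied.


V_q(n, t) = 43, q^n = 268435456, Hamming bound = 6242685, |C| = 4590340 ≤ bound (satisfied).

Step 1: Compute V_q(n, t) = Σ_{j=0}^1 C(n, j) (q−1)^j.
  j = 0: C(14,0)·(3)^0 = 1·1 = 1.
  j = 1: C(14,1)·(3)^1 = 14·3 = 42.
  V_q(n, t) = 1 + 42 = 43.
Step 2: q^n = 4^14 = 268435456.
Step 3: Hamming bound ⌊q^n / V_q(n,t)⌋ = ⌊268435456/43⌋ = 6242685.
Step 4: Compare |C| = 4590340 to 6242685: satisfied.
The claimed |C| lies below the Hamming bound.


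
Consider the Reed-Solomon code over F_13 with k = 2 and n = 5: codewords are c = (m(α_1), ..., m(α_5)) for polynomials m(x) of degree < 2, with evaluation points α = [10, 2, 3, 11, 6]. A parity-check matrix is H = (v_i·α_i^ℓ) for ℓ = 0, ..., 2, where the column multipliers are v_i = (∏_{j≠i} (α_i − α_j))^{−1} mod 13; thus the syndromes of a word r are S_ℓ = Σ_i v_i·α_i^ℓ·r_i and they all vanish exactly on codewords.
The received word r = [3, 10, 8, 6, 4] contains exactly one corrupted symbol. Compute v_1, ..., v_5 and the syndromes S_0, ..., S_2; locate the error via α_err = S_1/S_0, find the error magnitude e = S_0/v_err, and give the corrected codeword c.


S = (9, 5, 10), error at position 2, error magnitude e = 5, c = [3, 5, 8, 6, 4].

Step 1: column multipliers v_i = (∏_{j≠i}(α_i − α_j))^{−1} mod 13.
  i = 1 (α = 10): (10−2)(10−3)(10−11)(10−6) = 8·7·(−1)·4 = −224 ≡ 10, so v_1 = 10^{−1} = 4 (mod 13).
  i = 2 (α = 2): (2−10)(2−3)(2−11)(2−6) = (−8)·(−1)·(−9)·(−4) = 288 ≡ 2, so v_2 = 2^{−1} = 7 (mod 13).
  i = 3 (α = 3): (3−10)(3−2)(3−11)(3−6) = (−7)·1·(−8)·(−3) = −168 ≡ 1, so v_3 = 1^{−1} = 1 (mod 13).
  i = 4 (α = 11): (11−10)(11−2)(11−3)(11−6) = 1·9·8·5 = 360 ≡ 9, so v_4 = 9^{−1} = 3 (mod 13).
  i = 5 (α = 6): (6−10)(6−2)(6−3)(6−11) = (−4)·4·3·(−5) = 240 ≡ 6, so v_5 = 6^{−1} = 11 (mod 13).
  v = [4, 7, 1, 3, 11].
Step 2: syndromes of r = [3, 10, 8, 6, 4] (all sums mod 13).
  S_0 = Σ v_i r_i = 4·3 + 7·10 + 1·8 + 3·6 + 11·4 = 152 ≡ 9.
  S_1 = Σ v_i α_i r_i = 4·10·3 + 7·2·10 + 1·3·8 + 3·11·6 + 11·6·4 = 746 ≡ 5.
  α_i^2 mod 13 = [9, 4, 9, 4, 10].
  S_2 = Σ v_i α_i^2 r_i = 4·9·3 + 7·4·10 + 1·9·8 + 3·4·6 + 11·10·4 = 972 ≡ 10.
  S = (9, 5, 10) ≠ 0, so r is not a codeword (an error is present).
Step 3: locate the error. For a single error e at position i, S_ℓ = v_i·e·α_i^ℓ, so α_err = S_1/S_0.
  S_0^{−1} = 9^{−1} = 3 (mod 13), so α_err = 5·3 = 15 ≡ 2 = α_2. Error position i = 2.
  Consistency check: S_2/S_1 = 10·8 = 80 ≡ 2 = α_err ✓ (single-error assumption holds).
Step 4: error magnitude e = S_0/v_2 = S_0·∏_{j≠2}(α_2 − α_j) = 9·2 = 18 ≡ 5 (mod 13).
Step 5: correct position 2: c_2 = r_2 − e = 10 − 5 ≡ 5 (mod 13). Hence c = [3, 5, 8, 6, 4].
  Check: interpolating c through the α_i gives m(x) = 12 + 3·x (degree < 2) with m(α_i) = c_i for every i, so c is indeed a codeword.


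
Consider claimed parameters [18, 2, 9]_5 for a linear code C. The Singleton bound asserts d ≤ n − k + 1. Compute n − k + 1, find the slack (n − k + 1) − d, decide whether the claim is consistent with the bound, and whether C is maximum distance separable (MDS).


Singleton RHS = n − k + 1 = 17, slack = 8, bound satisfied, not MDS.

Singleton bound: d ≤ n − k + 1.
Here n = 18, k = 2, so n − k + 1 = 17.
Given d = 9, check d ≤ 17: YES.
Slack = (n − k + 1) − d = 8.
The code is NOT MDS (slack = 8 > 0).
Description: the claimed parameters are [18, 2, 9]_5; such a code would be non-MDS.


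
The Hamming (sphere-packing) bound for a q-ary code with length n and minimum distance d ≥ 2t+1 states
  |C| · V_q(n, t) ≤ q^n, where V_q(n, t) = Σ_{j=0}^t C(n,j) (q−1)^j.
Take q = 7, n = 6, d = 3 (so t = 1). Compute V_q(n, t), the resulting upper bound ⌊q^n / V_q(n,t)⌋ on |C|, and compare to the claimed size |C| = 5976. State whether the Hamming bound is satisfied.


V_q(n, t) = 37, q^n = 117649, Hamming bound = 3179, |C| = 5976 > bound (violated).

Step 1: Compute V_q(n, t) = Σ_{j=0}^1 C(n, j) (q−1)^j.
  j = 0: C(6,0)·(6)^0 = 1·1 = 1.
  j = 1: C(6,1)·(6)^1 = 6·6 = 36.
  V_q(n, t) = 1 + 36 = 37.
Step 2: q^n = 7^6 = 117649.
Step 3: Hamming bound ⌊q^n / V_q(n,t)⌋ = ⌊117649/37⌋ = 3179.
Step 4: Compare |C| = 5976 to 3179: violated.
The claimed |C| lies above the Hamming bound, so no 7-ary code of length 6 with d ≥ 3 can have 5976 codewords.


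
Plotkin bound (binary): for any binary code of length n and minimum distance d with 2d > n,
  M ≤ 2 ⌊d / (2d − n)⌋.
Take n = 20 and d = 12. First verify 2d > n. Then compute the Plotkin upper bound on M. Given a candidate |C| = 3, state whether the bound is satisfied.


Plotkin bound M ≤ 6; given |C| = 3 ≤ bound (satisfied).

Check applicability: 2d = 24, n = 20.
2d − n = 4 > 0, so Plotkin applies.
Compute d/(2d−n) = 12/4 ≈ 3.0000.
⌊d/(2d−n)⌋ = 3.
Plotkin bound: M ≤ 2·3 = 6.
Given |C| = 3, check: satisfied.
This |C| is below the Plotkin bound.


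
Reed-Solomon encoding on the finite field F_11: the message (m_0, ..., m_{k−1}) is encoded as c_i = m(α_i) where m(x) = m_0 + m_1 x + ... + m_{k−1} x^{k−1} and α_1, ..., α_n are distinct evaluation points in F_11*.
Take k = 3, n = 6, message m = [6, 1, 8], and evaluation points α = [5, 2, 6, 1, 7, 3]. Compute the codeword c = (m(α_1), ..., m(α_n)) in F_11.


c = [2, 7, 3, 4, 9, 4]

Message polynomial: m(x) = 6 + 1·x + 8·x^2 (mod 11).
For each evaluation point α_i, compute m(α_i) mod 11:
  α_1 = 5: Horner steps 8 → 8 → 2, so m(5) = 2.
  α_2 = 2: Horner steps 8 → 6 → 7, so m(2) = 7.
  α_3 = 6: Horner steps 8 → 5 → 3, so m(6) = 3.
  α_4 = 1: Horner steps 8 → 9 → 4, so m(1) = 4.
  α_5 = 7: Horner steps 8 → 2 → 9, so m(7) = 9.
  α_6 = 3: Horner steps 8 → 3 → 4, so m(3) = 4.
Codeword c = [2, 7, 3, 4, 9, 4] ∈ F_11^6.


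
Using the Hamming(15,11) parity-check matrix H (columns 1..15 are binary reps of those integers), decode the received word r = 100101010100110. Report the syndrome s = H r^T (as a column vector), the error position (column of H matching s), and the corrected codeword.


s = (0, 0, 1, 0)^T, error position = 2, corrected codeword c = 110101010100110

Compute s = H r^T mod 2 one row at a time:
  s_1 = 1 + 0 + 1 + 0 + 0 + 1 + 1 + 0 = 4 ≡ 0 (mod 2).
  s_2 = 1 + 0 + 1 + 0 + 0 + 1 + 1 + 0 = 4 ≡ 0 (mod 2).
  s_3 = 0 + 0 + 1 + 0 + 1 + 0 + 1 + 0 = 3 ≡ 1 (mod 2).
  s_4 = 1 + 0 + 0 + 0 + 0 + 0 + 1 + 0 = 2 ≡ 0 (mod 2).
s = (0, 0, 1, 0)^T — this equals column 2 of H (binary 0010), so error is at position 2.
Correct: flip bit 2 of r = 100101010100110 to get c = 110101010100110.


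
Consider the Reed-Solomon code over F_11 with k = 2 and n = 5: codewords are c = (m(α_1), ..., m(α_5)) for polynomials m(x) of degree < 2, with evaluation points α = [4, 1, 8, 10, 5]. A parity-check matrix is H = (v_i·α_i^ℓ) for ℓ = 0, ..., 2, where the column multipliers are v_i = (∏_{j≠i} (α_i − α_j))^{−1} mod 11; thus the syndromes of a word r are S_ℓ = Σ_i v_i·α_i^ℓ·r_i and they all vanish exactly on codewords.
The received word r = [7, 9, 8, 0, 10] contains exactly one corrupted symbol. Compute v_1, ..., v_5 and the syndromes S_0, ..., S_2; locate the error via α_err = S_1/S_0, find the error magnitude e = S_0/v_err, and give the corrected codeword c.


S = (8, 3, 8), error at position 4, error magnitude e = 8, c = [7, 9, 8, 3, 10].

Step 1: column multipliers v_i = (∏_{j≠i}(α_i − α_j))^{−1} mod 11.
  i = 1 (α = 4): (4−1)(4−8)(4−10)(4−5) = 3·(−4)·(−6)·(−1) = −72 ≡ 5, so v_1 = 5^{−1} = 9 (mod 11).
  i = 2 (α = 1): (1−4)(1−8)(1−10)(1−5) = (−3)·(−7)·(−9)·(−4) = 756 ≡ 8, so v_2 = 8^{−1} = 7 (mod 11).
  i = 3 (α = 8): (8−4)(8−1)(8−10)(8−5) = 4·7·(−2)·3 = −168 ≡ 8, so v_3 = 8^{−1} = 7 (mod 11).
  i = 4 (α = 10): (10−4)(10−1)(10−8)(10−5) = 6·9·2·5 = 540 ≡ 1, so v_4 = 1^{−1} = 1 (mod 11).
  i = 5 (α = 5): (5−4)(5−1)(5−8)(5−10) = 1·4·(−3)·(−5) = 60 ≡ 5, so v_5 = 5^{−1} = 9 (mod 11).
  v = [9, 7, 7, 1, 9].
Step 2: syndromes of r = [7, 9, 8, 0, 10] (all sums mod 11).
  S_0 = Σ v_i r_i = 9·7 + 7·9 + 7·8 + 1·0 + 9·10 = 272 ≡ 8.
  S_1 = Σ v_i α_i r_i = 9·4·7 + 7·1·9 + 7·8·8 + 1·10·0 + 9·5·10 = 1213 ≡ 3.
  α_i^2 mod 11 = [5, 1, 9, 1, 3].
  S_2 = Σ v_i α_i^2 r_i = 9·5·7 + 7·1·9 + 7·9·8 + 1·1·0 + 9·3·10 = 1152 ≡ 8.
  S = (8, 3, 8) ≠ 0, so r is not a codeword (an error is present).
Step 3: locate the error. For a single error e at position i, S_ℓ = v_i·e·α_i^ℓ, so α_err = S_1/S_0.
  S_0^{−1} = 8^{−1} = 7 (mod 11), so α_err = 3·7 = 21 ≡ 10 = α_4. Error position i = 4.
  Consistency check: S_2/S_1 = 8·4 = 32 ≡ 10 = α_err ✓ (single-error assumption holds).
Step 4: error magnitude e = S_0/v_4 = S_0·∏_{j≠4}(α_4 − α_j) = 8·1 = 8 ≡ 8 (mod 11).
Step 5: correct position 4: c_4 = r_4 − e = 0 − 8 ≡ 3 (mod 11). Hence c = [7, 9, 8, 3, 10].
  Check: interpolating c through the α_i gives m(x) = 6 + 3·x (degree < 2) with m(α_i) = c_i for every i, so c is indeed a codeword.


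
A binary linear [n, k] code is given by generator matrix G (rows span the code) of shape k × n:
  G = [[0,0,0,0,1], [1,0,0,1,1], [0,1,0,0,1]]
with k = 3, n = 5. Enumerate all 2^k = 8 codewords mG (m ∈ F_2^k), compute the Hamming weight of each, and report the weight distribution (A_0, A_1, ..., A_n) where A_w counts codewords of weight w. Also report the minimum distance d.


Weight distribution: A_0 = 1, A_1 = 2, A_2 = 2, A_3 = 2, A_4 = 1. Minimum distance d = 1.

Enumerate all 2^3 = 8 messages m ∈ F_2^3.
For each, compute codeword c = mG in F_2^5, then tally its weight.
  m = 000 → c = 00000, weight = 0.
  m = 100 → c = 00001, weight = 1.
  m = 010 → c = 10011, weight = 3.
  m = 110 → c = 10010, weight = 2.
  m = 001 → c = 01001, weight = 2.
  m = 101 → c = 01000, weight = 1.
  m = 011 → c = 11010, weight = 3.
  m = 111 → c = 11011, weight = 4.
Tally weights:
  weight 0: 1 codewords.
  weight 1: 2 codewords.
  weight 2: 2 codewords.
  weight 3: 2 codewords.
  weight 4: 1 codewords.
Minimum distance d = smallest w > 0 with A_w > 0 = 1.
Sanity: Σ A_w = 8 = 2^3 = 8 ✓.


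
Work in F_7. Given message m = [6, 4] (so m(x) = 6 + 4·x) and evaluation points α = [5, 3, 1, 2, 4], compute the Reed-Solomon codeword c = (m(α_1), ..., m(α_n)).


c = [5, 4, 3, 0, 1]

Message polynomial: m(x) = 6 + 4·x (mod 7).
For each evaluation point α_i, compute m(α_i) mod 7:
  α_1 = 5: Horner steps 4 → 5, so m(5) = 5.
  α_2 = 3: Horner steps 4 → 4, so m(3) = 4.
  α_3 = 1: Horner steps 4 → 3, so m(1) = 3.
  α_4 = 2: Horner steps 4 → 0, so m(2) = 0.
  α_5 = 4: Horner steps 4 → 1, so m(4) = 1.
Codeword c = [5, 4, 3, 0, 1] ∈ F_7^5.


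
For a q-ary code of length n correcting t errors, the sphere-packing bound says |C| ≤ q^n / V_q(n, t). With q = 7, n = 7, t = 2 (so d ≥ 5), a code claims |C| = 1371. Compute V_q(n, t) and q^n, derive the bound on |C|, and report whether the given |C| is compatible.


V_q(n, t) = 799, q^n = 823543, Hamming bound = 1030, |C| = 1371 > bound (violated).

Step 1: Compute V_q(n, t) = Σ_{j=0}^2 C(n, j) (q−1)^j.
  j = 0: C(7,0)·(6)^0 = 1·1 = 1.
  j = 1: C(7,1)·(6)^1 = 7·6 = 42.
  j = 2: C(7,2)·(6)^2 = 21·36 = 756.
  V_q(n, t) = 1 + 42 + 756 = 799.
Step 2: q^n = 7^7 = 823543.
Step 3: Hamming bound ⌊q^n / V_q(n,t)⌋ = ⌊823543/799⌋ = 1030.
Step 4: Compare |C| = 1371 to 1030: violated.
The claimed |C| lies above the Hamming bound, so no 7-ary code of length 7 with d ≥ 5 can have 1371 codewords.


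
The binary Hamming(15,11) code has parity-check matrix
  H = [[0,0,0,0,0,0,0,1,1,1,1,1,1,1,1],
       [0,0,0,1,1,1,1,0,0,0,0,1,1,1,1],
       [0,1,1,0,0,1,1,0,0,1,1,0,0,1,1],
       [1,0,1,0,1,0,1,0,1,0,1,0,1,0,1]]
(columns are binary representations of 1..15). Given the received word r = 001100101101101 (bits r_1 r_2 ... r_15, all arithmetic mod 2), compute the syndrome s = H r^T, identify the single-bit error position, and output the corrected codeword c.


s = (1, 1, 0, 1)^T, error position = 13, corrected codeword c = 001100101101001

Compute s = H r^T mod 2 one row at a time:
  s_1 = 0 + 1 + 1 + 0 + 1 + 1 + 0 + 1 = 5 ≡ 1 (mod 2).
  s_2 = 1 + 0 + 0 + 1 + 1 + 1 + 0 + 1 = 5 ≡ 1 (mod 2).
  s_3 = 0 + 1 + 0 + 1 + 1 + 0 + 0 + 1 = 4 ≡ 0 (mod 2).
  s_4 = 0 + 1 + 0 + 1 + 1 + 0 + 1 + 1 = 5 ≡ 1 (mod 2).
s = (1, 1, 0, 1)^T — this equals column 13 of H (binary 1101), so error is at position 13.
Correct: flip bit 13 of r = 001100101101101 to get c = 001100101101001.


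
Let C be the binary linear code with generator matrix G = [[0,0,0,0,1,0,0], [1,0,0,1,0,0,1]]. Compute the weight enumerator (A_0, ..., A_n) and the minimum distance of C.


Weight distribution: A_0 = 1, A_1 = 1, A_3 = 1, A_4 = 1. Minimum distance d = 1.

Enumerate all 2^2 = 4 messages m ∈ F_2^2.
For each, compute codeword c = mG in F_2^7, then tally its weight.
  m = 00 → c = 0000000, weight = 0.
  m = 10 → c = 0000100, weight = 1.
  m = 01 → c = 1001001, weight = 3.
  m = 11 → c = 1001101, weight = 4.
Tally weights:
  weight 0: 1 codewords.
  weight 1: 1 codewords.
  weight 3: 1 codewords.
  weight 4: 1 codewords.
Minimum distance d = smallest w > 0 with A_w > 0 = 1.
Sanity: Σ A_w = 4 = 2^2 = 4 ✓.


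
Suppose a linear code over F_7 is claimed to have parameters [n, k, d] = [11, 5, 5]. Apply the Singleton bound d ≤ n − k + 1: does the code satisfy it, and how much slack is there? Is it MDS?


Singleton RHS = n − k + 1 = 7, slack = 2, bound satisfied, not MDS.

Singleton bound: d ≤ n − k + 1.
Here n = 11, k = 5, so n − k + 1 = 7.
Given d = 5, check d ≤ 7: YES.
Slack = (n − k + 1) − d = 2.
The code is NOT MDS (slack = 2 > 0).
Description: the claimed parameters are [11, 5, 5]_7; such a code would be non-MDS.


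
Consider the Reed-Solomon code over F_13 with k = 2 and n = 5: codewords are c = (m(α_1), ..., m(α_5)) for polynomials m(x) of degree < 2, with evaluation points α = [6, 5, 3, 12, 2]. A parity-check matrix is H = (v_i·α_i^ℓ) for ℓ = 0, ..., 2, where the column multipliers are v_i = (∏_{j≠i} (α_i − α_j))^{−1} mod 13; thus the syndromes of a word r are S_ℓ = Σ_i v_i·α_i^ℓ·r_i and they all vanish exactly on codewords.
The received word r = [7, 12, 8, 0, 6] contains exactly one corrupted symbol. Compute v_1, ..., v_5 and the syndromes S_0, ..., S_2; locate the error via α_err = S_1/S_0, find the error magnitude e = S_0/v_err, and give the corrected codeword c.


S = (1, 6, 10), error at position 1, error magnitude e = 6, c = [1, 12, 8, 0, 6].

Step 1: column multipliers v_i = (∏_{j≠i}(α_i − α_j))^{−1} mod 13.
  i = 1 (α = 6): (6−5)(6−3)(6−12)(6−2) = 1·3·(−6)·4 = −72 ≡ 6, so v_1 = 6^{−1} = 11 (mod 13).
  i = 2 (α = 5): (5−6)(5−3)(5−12)(5−2) = (−1)·2·(−7)·3 = 42 ≡ 3, so v_2 = 3^{−1} = 9 (mod 13).
  i = 3 (α = 3): (3−6)(3−5)(3−12)(3−2) = (−3)·(−2)·(−9)·1 = −54 ≡ 11, so v_3 = 11^{−1} = 6 (mod 13).
  i = 4 (α = 12): (12−6)(12−5)(12−3)(12−2) = 6·7·9·10 = 3780 ≡ 10, so v_4 = 10^{−1} = 4 (mod 13).
  i = 5 (α = 2): (2−6)(2−5)(2−3)(2−12) = (−4)·(−3)·(−1)·(−10) = 120 ≡ 3, so v_5 = 3^{−1} = 9 (mod 13).
  v = [11, 9, 6, 4, 9].
Step 2: syndromes of r = [7, 12, 8, 0, 6] (all sums mod 13).
  S_0 = Σ v_i r_i = 11·7 + 9·12 + 6·8 + 4·0 + 9·6 = 287 ≡ 1.
  S_1 = Σ v_i α_i r_i = 11·6·7 + 9·5·12 + 6·3·8 + 4·12·0 + 9·2·6 = 1254 ≡ 6.
  α_i^2 mod 13 = [10, 12, 9, 1, 4].
  S_2 = Σ v_i α_i^2 r_i = 11·10·7 + 9·12·12 + 6·9·8 + 4·1·0 + 9·4·6 = 2714 ≡ 10.
  S = (1, 6, 10) ≠ 0, so r is not a codeword (an error is present).
Step 3: locate the error. For a single error e at position i, S_ℓ = v_i·e·α_i^ℓ, so α_err = S_1/S_0.
  S_0^{−1} = 1^{−1} = 1 (mod 13), so α_err = 6·1 = 6 ≡ 6 = α_1. Error position i = 1.
  Consistency check: S_2/S_1 = 10·11 = 110 ≡ 6 = α_err ✓ (single-error assumption holds).
Step 4: error magnitude e = S_0/v_1 = S_0·∏_{j≠1}(α_1 − α_j) = 1·6 = 6 ≡ 6 (mod 13).
Step 5: correct position 1: c_1 = r_1 − e = 7 − 6 ≡ 1 (mod 13). Hence c = [1, 12, 8, 0, 6].
  Check: interpolating c through the α_i gives m(x) = 2 + 2·x (degree < 2) with m(α_i) = c_i for every i, so c is indeed a codeword.


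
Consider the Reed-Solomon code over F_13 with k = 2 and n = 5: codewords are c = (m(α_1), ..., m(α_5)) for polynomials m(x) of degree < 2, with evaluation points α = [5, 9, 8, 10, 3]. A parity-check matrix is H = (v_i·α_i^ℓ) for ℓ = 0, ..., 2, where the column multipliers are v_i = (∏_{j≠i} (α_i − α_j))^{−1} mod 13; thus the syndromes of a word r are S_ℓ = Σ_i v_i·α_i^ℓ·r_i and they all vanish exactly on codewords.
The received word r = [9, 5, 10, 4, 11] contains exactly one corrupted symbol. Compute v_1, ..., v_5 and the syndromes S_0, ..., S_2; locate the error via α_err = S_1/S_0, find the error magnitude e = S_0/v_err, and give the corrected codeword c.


S = (1, 8, 12), error at position 3, error magnitude e = 4, c = [9, 5, 6, 4, 11].

Step 1: column multipliers v_i = (∏_{j≠i}(α_i − α_j))^{−1} mod 13.
  i = 1 (α = 5): (5−9)(5−8)(5−10)(5−3) = (−4)·(−3)·(−5)·2 = −120 ≡ 10, so v_1 = 10^{−1} = 4 (mod 13).
  i = 2 (α = 9): (9−5)(9−8)(9−10)(9−3) = 4·1·(−1)·6 = −24 ≡ 2, so v_2 = 2^{−1} = 7 (mod 13).
  i = 3 (α = 8): (8−5)(8−9)(8−10)(8−3) = 3·(−1)·(−2)·5 = 30 ≡ 4, so v_3 = 4^{−1} = 10 (mod 13).
  i = 4 (α = 10): (10−5)(10−9)(10−8)(10−3) = 5·1·2·7 = 70 ≡ 5, so v_4 = 5^{−1} = 8 (mod 13).
  i = 5 (α = 3): (3−5)(3−9)(3−8)(3−10) = (−2)·(−6)·(−5)·(−7) = 420 ≡ 4, so v_5 = 4^{−1} = 10 (mod 13).
  v = [4, 7, 10, 8, 10].
Step 2: syndromes of r = [9, 5, 10, 4, 11] (all sums mod 13).
  S_0 = Σ v_i r_i = 4·9 + 7·5 + 10·10 + 8·4 + 10·11 = 313 ≡ 1.
  S_1 = Σ v_i α_i r_i = 4·5·9 + 7·9·5 + 10·8·10 + 8·10·4 + 10·3·11 = 1945 ≡ 8.
  α_i^2 mod 13 = [12, 3, 12, 9, 9].
  S_2 = Σ v_i α_i^2 r_i = 4·12·9 + 7·3·5 + 10·12·10 + 8·9·4 + 10·9·11 = 3015 ≡ 12.
  S = (1, 8, 12) ≠ 0, so r is not a codeword (an error is present).
Step 3: locate the error. For a single error e at position i, S_ℓ = v_i·e·α_i^ℓ, so α_err = S_1/S_0.
  S_0^{−1} = 1^{−1} = 1 (mod 13), so α_err = 8·1 = 8 ≡ 8 = α_3. Error position i = 3.
  Consistency check: S_2/S_1 = 12·5 = 60 ≡ 8 = α_err ✓ (single-error assumption holds).
Step 4: error magnitude e = S_0/v_3 = S_0·∏_{j≠3}(α_3 − α_j) = 1·4 = 4 ≡ 4 (mod 13).
Step 5: correct position 3: c_3 = r_3 − e = 10 − 4 ≡ 6 (mod 13). Hence c = [9, 5, 6, 4, 11].
  Check: interpolating c through the α_i gives m(x) = 1 + 12·x (degree < 2) with m(α_i) = c_i for every i, so c is indeed a codeword.


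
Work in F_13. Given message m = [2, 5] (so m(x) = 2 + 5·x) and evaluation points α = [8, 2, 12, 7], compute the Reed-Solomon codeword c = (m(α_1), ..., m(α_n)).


c = [3, 12, 10, 11]

Message polynomial: m(x) = 2 + 5·x (mod 13).
For each evaluation point α_i, compute m(α_i) mod 13:
  α_1 = 8: Horner steps 5 → 3, so m(8) = 3.
  α_2 = 2: Horner steps 5 → 12, so m(2) = 12.
  α_3 = 12: Horner steps 5 → 10, so m(12) = 10.
  α_4 = 7: Horner steps 5 → 11, so m(7) = 11.
Codeword c = [3, 12, 10, 11] ∈ F_13^4.


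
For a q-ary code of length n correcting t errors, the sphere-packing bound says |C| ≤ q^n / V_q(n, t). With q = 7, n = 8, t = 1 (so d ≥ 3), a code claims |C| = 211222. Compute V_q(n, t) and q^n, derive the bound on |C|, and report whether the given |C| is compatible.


V_q(n, t) = 49, q^n = 5764801, Hamming bound = 117649, |C| = 211222 > bound (violated).

Step 1: Compute V_q(n, t) = Σ_{j=0}^1 C(n, j) (q−1)^j.
  j = 0: C(8,0)·(6)^0 = 1·1 = 1.
  j = 1: C(8,1)·(6)^1 = 8·6 = 48.
  V_q(n, t) = 1 + 48 = 49.
Step 2: q^n = 7^8 = 5764801.
Step 3: Hamming bound ⌊q^n / V_q(n,t)⌋ = ⌊5764801/49⌋ = 117649.
Step 4: Compare |C| = 211222 to 117649: violated.
The claimed |C| lies above the Hamming bound, so no 7-ary code of length 8 with d ≥ 3 can have 211222 codewords.


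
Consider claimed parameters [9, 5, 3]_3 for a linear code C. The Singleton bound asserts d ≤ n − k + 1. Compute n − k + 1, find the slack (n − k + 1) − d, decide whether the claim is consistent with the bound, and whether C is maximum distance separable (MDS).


Singleton RHS = n − k + 1 = 5, slack = 2, bound satisfied, not MDS.

Singleton bound: d ≤ n − k + 1.
Here n = 9, k = 5, so n − k + 1 = 5.
Given d = 3, check d ≤ 5: YES.
Slack = (n − k + 1) − d = 2.
The code is NOT MDS (slack = 2 > 0).
Description: the claimed parameters are [9, 5, 3]_3; such a code would be non-MDS.


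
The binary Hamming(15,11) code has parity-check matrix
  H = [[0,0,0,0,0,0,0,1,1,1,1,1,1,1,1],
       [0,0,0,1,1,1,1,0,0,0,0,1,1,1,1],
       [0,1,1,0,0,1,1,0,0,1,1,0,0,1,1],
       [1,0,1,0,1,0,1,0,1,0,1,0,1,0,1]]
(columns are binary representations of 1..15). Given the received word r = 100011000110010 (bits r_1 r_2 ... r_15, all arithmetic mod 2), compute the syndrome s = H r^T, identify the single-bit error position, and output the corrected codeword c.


s = (1, 1, 0, 1)^T, error position = 13, corrected codeword c = 100011000110110

Compute s = H r^T mod 2 one row at a time:
  s_1 = 0 + 0 + 1 + 1 + 0 + 0 + 1 + 0 = 3 ≡ 1 (mod 2).
  s_2 = 0 + 1 + 1 + 0 + 0 + 0 + 1 + 0 = 3 ≡ 1 (mod 2).
  s_3 = 0 + 0 + 1 + 0 + 1 + 1 + 1 + 0 = 4 ≡ 0 (mod 2).
  s_4 = 1 + 0 + 1 + 0 + 0 + 1 + 0 + 0 = 3 ≡ 1 (mod 2).
s = (1, 1, 0, 1)^T — this equals column 13 of H (binary 1101), so error is at position 13.
Correct: flip bit 13 of r = 100011000110010 to get c = 100011000110110.


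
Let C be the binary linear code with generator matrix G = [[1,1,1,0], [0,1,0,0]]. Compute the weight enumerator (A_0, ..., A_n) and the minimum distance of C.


Weight distribution: A_0 = 1, A_1 = 1, A_2 = 1, A_3 = 1. Minimum distance d = 1.

Enumerate all 2^2 = 4 messages m ∈ F_2^2.
For each, compute codeword c = mG in F_2^4, then tally its weight.
  m = 00 → c = 0000, weight = 0.
  m = 10 → c = 1110, weight = 3.
  m = 01 → c = 0100, weight = 1.
  m = 11 → c = 1010, weight = 2.
Tally weights:
  weight 0: 1 codewords.
  weight 1: 1 codewords.
  weight 2: 1 codewords.
  weight 3: 1 codewords.
Minimum distance d = smallest w > 0 with A_w > 0 = 1.
Sanity: Σ A_w = 4 = 2^2 = 4 ✓.


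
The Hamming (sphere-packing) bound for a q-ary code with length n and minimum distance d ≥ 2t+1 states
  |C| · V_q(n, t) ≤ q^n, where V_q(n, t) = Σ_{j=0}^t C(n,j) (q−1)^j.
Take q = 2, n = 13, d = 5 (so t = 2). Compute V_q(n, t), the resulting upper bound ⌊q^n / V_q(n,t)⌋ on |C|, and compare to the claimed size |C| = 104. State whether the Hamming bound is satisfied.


V_q(n, t) = 92, q^n = 8192, Hamming bound = 89, |C| = 104 > bound (violated).

Step 1: Compute V_q(n, t) = Σ_{j=0}^2 C(n, j) (q−1)^j.
  j = 0: C(13,0)·(1)^0 = 1·1 = 1.
  j = 1: C(13,1)·(1)^1 = 13·1 = 13.
  j = 2: C(13,2)·(1)^2 = 78·1 = 78.
  V_q(n, t) = 1 + 13 + 78 = 92.
Step 2: q^n = 2^13 = 8192.
Step 3: Hamming bound ⌊q^n / V_q(n,t)⌋ = ⌊8192/92⌋ = 89.
Step 4: Compare |C| = 104 to 89: violated.
The claimed |C| lies above the Hamming bound, so no 2-ary code of length 13 with d ≥ 5 can have 104 codewords.
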